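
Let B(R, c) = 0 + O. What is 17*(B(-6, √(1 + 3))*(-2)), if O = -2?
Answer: 68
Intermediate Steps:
B(R, c) = -2 (B(R, c) = 0 - 2 = -2)
17*(B(-6, √(1 + 3))*(-2)) = 17*(-2*(-2)) = 17*4 = 68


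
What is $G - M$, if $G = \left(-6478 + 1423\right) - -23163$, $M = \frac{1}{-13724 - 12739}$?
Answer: $\frac{479192005}{26463} \approx 18108.0$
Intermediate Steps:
$M = - \frac{1}{26463}$ ($M = \frac{1}{-26463} = - \frac{1}{26463} \approx -3.7789 \cdot 10^{-5}$)
$G = 18108$ ($G = -5055 + 23163 = 18108$)
$G - M = 18108 - - \frac{1}{26463} = 18108 + \frac{1}{26463} = \frac{479192005}{26463}$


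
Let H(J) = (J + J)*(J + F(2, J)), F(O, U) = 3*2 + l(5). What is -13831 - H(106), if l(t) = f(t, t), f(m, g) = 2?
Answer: -37999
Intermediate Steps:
l(t) = 2
F(O, U) = 8 (F(O, U) = 3*2 + 2 = 6 + 2 = 8)
H(J) = 2*J*(8 + J) (H(J) = (J + J)*(J + 8) = (2*J)*(8 + J) = 2*J*(8 + J))
-13831 - H(106) = -13831 - 2*106*(8 + 106) = -13831 - 2*106*114 = -13831 - 1*24168 = -13831 - 24168 = -37999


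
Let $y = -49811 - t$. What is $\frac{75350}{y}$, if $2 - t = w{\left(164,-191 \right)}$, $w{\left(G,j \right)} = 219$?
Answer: $- \frac{275}{181} \approx -1.5193$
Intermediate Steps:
$t = -217$ ($t = 2 - 219 = -217$)
$y = -49594$ ($y = -49811 - -217 = -49811 + 217 = -49594$)
$\frac{75350}{y} = \frac{75350}{-49594} = 75350 \left(- \frac{1}{49594}\right) = - \frac{275}{181}$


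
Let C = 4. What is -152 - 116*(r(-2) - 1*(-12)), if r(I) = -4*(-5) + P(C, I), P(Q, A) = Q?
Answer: -4328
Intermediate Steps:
r(I) = 24 (r(I) = -4*(-5) + 4 = 20 + 4 = 24)
-152 - 116*(r(-2) - 1*(-12)) = -152 - 116*(24 - 1*(-12)) = -152 - 116*(24 + 12) = -152 - 116*36 = -152 - 4176 = -4328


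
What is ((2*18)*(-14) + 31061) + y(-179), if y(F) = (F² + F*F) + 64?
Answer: 94703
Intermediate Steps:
y(F) = 64 + 2*F² (y(F) = (F² + F²) + 64 = 2*F² + 64 = 64 + 2*F²)
((2*18)*(-14) + 31061) + y(-179) = ((2*18)*(-14) + 31061) + (64 + 2*(-179)²) = (36*(-14) + 31061) + (64 + 2*32041) = (-504 + 31061) + (64 + 64082) = 30557 + 64146 = 94703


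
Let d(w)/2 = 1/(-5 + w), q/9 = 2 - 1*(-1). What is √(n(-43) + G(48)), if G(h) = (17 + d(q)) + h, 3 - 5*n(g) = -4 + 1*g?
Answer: √9086/11 ≈ 8.6655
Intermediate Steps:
q = 27 (q = 9*(2 - 1*(-1)) = 9*(2 + 1) = 9*3 = 27)
d(w) = 2/(-5 + w)
n(g) = 7/5 - g/5 (n(g) = ⅗ - (-4 + 1*g)/5 = ⅗ - (-4 + g)/5 = ⅗ + (⅘ - g/5) = 7/5 - g/5)
G(h) = 188/11 + h (G(h) = (17 + 2/(-5 + 27)) + h = (17 + 2/22) + h = (17 + 2*(1/22)) + h = (17 + 1/11) + h = 188/11 + h)
√(n(-43) + G(48)) = √((7/5 - ⅕*(-43)) + (188/11 + 48)) = √((7/5 + 43/5) + 716/11) = √(10 + 716/11) = √(826/11) = √9086/11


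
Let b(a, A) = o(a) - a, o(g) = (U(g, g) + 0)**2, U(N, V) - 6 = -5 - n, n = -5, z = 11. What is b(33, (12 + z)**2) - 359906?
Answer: -359903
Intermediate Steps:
U(N, V) = 6 (U(N, V) = 6 + (-5 - 1*(-5)) = 6 + (-5 + 5) = 6 + 0 = 6)
o(g) = 36 (o(g) = (6 + 0)**2 = 6**2 = 36)
b(a, A) = 36 - a
b(33, (12 + z)**2) - 359906 = (36 - 1*33) - 359906 = (36 - 33) - 359906 = 3 - 359906 = -359903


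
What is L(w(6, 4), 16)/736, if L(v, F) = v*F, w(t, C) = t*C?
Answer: 12/23 ≈ 0.52174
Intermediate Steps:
w(t, C) = C*t
L(v, F) = F*v
L(w(6, 4), 16)/736 = (16*(4*6))/736 = (16*24)*(1/736) = 384*(1/736) = 12/23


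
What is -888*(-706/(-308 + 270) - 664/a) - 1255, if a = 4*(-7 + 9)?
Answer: 1063067/19 ≈ 55951.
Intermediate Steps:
a = 8 (a = 4*2 = 8)
-888*(-706/(-308 + 270) - 664/a) - 1255 = -888*(-706/(-308 + 270) - 664/8) - 1255 = -888*(-706/(-38) - 664*⅛) - 1255 = -888*(-706*(-1/38) - 83) - 1255 = -888*(353/19 - 83) - 1255 = -888*(-1224/19) - 1255 = 1086912/19 - 1255 = 1063067/19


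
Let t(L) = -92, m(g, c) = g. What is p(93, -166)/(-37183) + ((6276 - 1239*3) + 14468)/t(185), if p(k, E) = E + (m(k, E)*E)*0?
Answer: -633099669/3420836 ≈ -185.07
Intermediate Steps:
p(k, E) = E (p(k, E) = E + (k*E)*0 = E + (E*k)*0 = E + 0 = E)
p(93, -166)/(-37183) + ((6276 - 1239*3) + 14468)/t(185) = -166/(-37183) + ((6276 - 1239*3) + 14468)/(-92) = -166*(-1/37183) + ((6276 - 3717) + 14468)*(-1/92) = 166/37183 + (2559 + 14468)*(-1/92) = 166/37183 + 17027*(-1/92) = 166/37183 - 17027/92 = -633099669/3420836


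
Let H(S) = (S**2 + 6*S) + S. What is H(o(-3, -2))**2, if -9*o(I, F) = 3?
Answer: 400/81 ≈ 4.9383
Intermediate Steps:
o(I, F) = -1/3 (o(I, F) = -1/9*3 = -1/3)
H(S) = S**2 + 7*S
H(o(-3, -2))**2 = (-(7 - 1/3)/3)**2 = (-1/3*20/3)**2 = (-20/9)**2 = 400/81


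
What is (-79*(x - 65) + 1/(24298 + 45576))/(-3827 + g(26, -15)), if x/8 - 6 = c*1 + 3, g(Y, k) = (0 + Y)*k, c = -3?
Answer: -93840783/294658658 ≈ -0.31847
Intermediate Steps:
g(Y, k) = Y*k
x = 48 (x = 48 + 8*(-3*1 + 3) = 48 + 8*(-3 + 3) = 48 + 8*0 = 48 + 0 = 48)
(-79*(x - 65) + 1/(24298 + 45576))/(-3827 + g(26, -15)) = (-79*(48 - 65) + 1/(24298 + 45576))/(-3827 + 26*(-15)) = (-79*(-17) + 1/69874)/(-3827 - 390) = (1343 + 1/69874)/(-4217) = (93840783/69874)*(-1/4217) = -93840783/294658658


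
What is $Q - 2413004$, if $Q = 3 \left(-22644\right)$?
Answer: $-2480936$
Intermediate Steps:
$Q = -67932$
$Q - 2413004 = -67932 - 2413004 = -2480936$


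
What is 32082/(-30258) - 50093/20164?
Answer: -360435907/101687052 ≈ -3.5446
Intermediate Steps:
32082/(-30258) - 50093/20164 = 32082*(-1/30258) - 50093*1/20164 = -5347/5043 - 50093/20164 = -360435907/101687052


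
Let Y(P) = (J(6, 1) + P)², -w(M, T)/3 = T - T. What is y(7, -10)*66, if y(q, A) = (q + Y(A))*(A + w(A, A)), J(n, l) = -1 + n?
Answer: -21120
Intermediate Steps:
w(M, T) = 0 (w(M, T) = -3*(T - T) = -3*0 = 0)
Y(P) = (5 + P)² (Y(P) = ((-1 + 6) + P)² = (5 + P)²)
y(q, A) = A*(q + (5 + A)²) (y(q, A) = (q + (5 + A)²)*(A + 0) = (q + (5 + A)²)*A = A*(q + (5 + A)²))
y(7, -10)*66 = -10*(7 + (5 - 10)²)*66 = -10*(7 + (-5)²)*66 = -10*(7 + 25)*66 = -10*32*66 = -320*66 = -21120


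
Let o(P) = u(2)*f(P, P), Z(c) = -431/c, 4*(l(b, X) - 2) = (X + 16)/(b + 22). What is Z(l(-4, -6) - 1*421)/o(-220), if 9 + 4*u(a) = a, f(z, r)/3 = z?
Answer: 5172/5805415 ≈ 0.00089089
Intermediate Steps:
f(z, r) = 3*z
l(b, X) = 2 + (16 + X)/(4*(22 + b)) (l(b, X) = 2 + ((X + 16)/(b + 22))/4 = 2 + ((16 + X)/(22 + b))/4 = 2 + (16 + X)/(4*(22 + b)))
u(a) = -9/4 + a/4
o(P) = -21*P/4 (o(P) = (-9/4 + (1/4)*2)*(3*P) = (-9/4 + 1/2)*(3*P) = -21*P/4)
Z(l(-4, -6) - 1*421)/o(-220) = (-431/((192 - 6 + 8*(-4))/(4*(22 - 4)) - 1*421))/((-21/4*(-220))) = -431/((1/4)*(192 - 6 - 32)/18 - 421)/1155 = -431/((1/4)*(1/18)*154 - 421)*(1/1155) = -431/(77/36 - 421)*(1/1155) = -431/(-15079/36)*(1/1155) = -431*(-36/15079)*(1/1155) = (15516/15079)*(1/1155) = 5172/5805415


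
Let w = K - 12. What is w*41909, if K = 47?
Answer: 1466815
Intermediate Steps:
w = 35 (w = 47 - 12 = 35)
w*41909 = 35*41909 = 1466815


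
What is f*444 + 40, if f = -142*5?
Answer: -315200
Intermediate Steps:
f = -710
f*444 + 40 = -710*444 + 40 = -315240 + 40 = -315200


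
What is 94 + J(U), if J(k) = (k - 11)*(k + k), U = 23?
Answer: 646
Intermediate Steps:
J(k) = 2*k*(-11 + k) (J(k) = (-11 + k)*(2*k) = 2*k*(-11 + k))
94 + J(U) = 94 + 2*23*(-11 + 23) = 94 + 2*23*12 = 94 + 552 = 646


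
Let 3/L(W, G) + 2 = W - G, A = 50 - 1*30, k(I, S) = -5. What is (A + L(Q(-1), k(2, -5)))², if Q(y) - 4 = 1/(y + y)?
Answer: 70756/169 ≈ 418.67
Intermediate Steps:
Q(y) = 4 + 1/(2*y) (Q(y) = 4 + 1/(y + y) = 4 + 1/(2*y))
A = 20 (A = 50 - 30 = 20)
L(W, G) = 3/(-2 + W - G) (L(W, G) = 3/(-2 + (W - G)) = 3/(-2 + W - G))
(A + L(Q(-1), k(2, -5)))² = (20 - 3/(2 - 5 - (4 + (½)/(-1))))² = (20 - 3/(2 - 5 - (4 + (½)*(-1))))² = (20 - 3/(2 - 5 - (4 - ½)))² = (20 - 3/(2 - 5 - 1*7/2))² = (20 - 3/(2 - 5 - 7/2))² = (20 - 3/(-13/2))² = (20 - 3*(-2/13))² = (20 + 6/13)² = (266/13)² = 70756/169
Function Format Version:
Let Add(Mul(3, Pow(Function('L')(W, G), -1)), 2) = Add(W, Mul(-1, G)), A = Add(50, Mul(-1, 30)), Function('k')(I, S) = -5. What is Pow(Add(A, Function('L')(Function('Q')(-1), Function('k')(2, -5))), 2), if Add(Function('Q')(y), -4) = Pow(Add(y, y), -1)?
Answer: Rational(70756, 169) ≈ 418.67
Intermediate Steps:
Function('Q')(y) = Add(4, Mul(Rational(1, 2), Pow(y, -1))) (Function('Q')(y) = Add(4, Pow(Add(y, y), -1)) = Add(4, Pow(Mul(2, y), -1)) = Add(4, Mul(Rational(1, 2), Pow(y, -1))))
A = 20 (A = Add(50, -30) = 20)
Function('L')(W, G) = Mul(3, Pow(Add(-2, W, Mul(-1, G)), -1)) (Function('L')(W, G) = Mul(3, Pow(Add(-2, Add(W, Mul(-1, G))), -1)) = Mul(3, Pow(Add(-2, W, Mul(-1, G)), -1)))
Pow(Add(A, Function('L')(Function('Q')(-1), Function('k')(2, -5))), 2) = Pow(Add(20, Mul(-3, Pow(Add(2, -5, Mul(-1, Add(4, Mul(Rational(1, 2), Pow(-1, -1))))), -1))), 2) = Pow(Add(20, Mul(-3, Pow(Add(2, -5, Mul(-1, Add(4, Mul(Rational(1, 2), -1)))), -1))), 2) = Pow(Add(20, Mul(-3, Pow(Add(2, -5, Mul(-1, Add(4, Rational(-1, 2)))), -1))), 2) = Pow(Add(20, Mul(-3, Pow(Add(2, -5, Mul(-1, Rational(7, 2))), -1))), 2) = Pow(Add(20, Mul(-3, Pow(Add(2, -5, Rational(-7, 2)), -1))), 2) = Pow(Add(20, Mul(-3, Pow(Rational(-13, 2), -1))), 2) = Pow(Add(20, Mul(-3, Rational(-2, 13))), 2) = Pow(Add(20, Rational(6, 13)), 2) = Pow(Rational(266, 13), 2) = Rational(70756, 169)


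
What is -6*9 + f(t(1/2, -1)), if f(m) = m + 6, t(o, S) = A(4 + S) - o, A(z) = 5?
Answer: -87/2 ≈ -43.500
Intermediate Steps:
t(o, S) = 5 - o
f(m) = 6 + m
-6*9 + f(t(1/2, -1)) = -6*9 + (6 + (5 - 1/2)) = -54 + (6 + (5 - 1*½)) = -54 + (6 + (5 - ½)) = -54 + (6 + 9/2) = -54 + 21/2 = -87/2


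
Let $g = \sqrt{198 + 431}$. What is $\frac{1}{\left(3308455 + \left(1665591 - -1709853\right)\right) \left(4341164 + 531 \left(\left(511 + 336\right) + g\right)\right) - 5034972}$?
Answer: $\frac{32022027046007}{1025402292956616819380698780} - \frac{3549150369 \sqrt{629}}{1025402292956616819380698780} \approx 3.1142 \cdot 10^{-14}$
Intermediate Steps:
$g = \sqrt{629} \approx 25.08$
$\frac{1}{\left(3308455 + \left(1665591 - -1709853\right)\right) \left(4341164 + 531 \left(\left(511 + 336\right) + g\right)\right) - 5034972} = \frac{1}{\left(3308455 + \left(1665591 - -1709853\right)\right) \left(4341164 + 531 \left(\left(511 + 336\right) + \sqrt{629}\right)\right) - 5034972} = \frac{1}{\left(3308455 + \left(1665591 + 1709853\right)\right) \left(4341164 + 531 \left(847 + \sqrt{629}\right)\right) - 5034972} = \frac{1}{\left(3308455 + 3375444\right) \left(4341164 + \left(449757 + 531 \sqrt{629}\right)\right) - 5034972} = \frac{1}{6683899 \left(4790921 + 531 \sqrt{629}\right) - 5034972} = \frac{1}{\left(32022032080979 + 3549150369 \sqrt{629}\right) - 5034972} = \frac{1}{32022027046007 + 3549150369 \sqrt{629}}$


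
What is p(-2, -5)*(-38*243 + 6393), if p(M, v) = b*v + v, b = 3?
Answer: 56820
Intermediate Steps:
p(M, v) = 4*v (p(M, v) = 3*v + v = 4*v)
p(-2, -5)*(-38*243 + 6393) = (4*(-5))*(-38*243 + 6393) = -20*(-9234 + 6393) = -20*(-2841) = 56820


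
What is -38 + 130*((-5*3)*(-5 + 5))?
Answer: -38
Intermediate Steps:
-38 + 130*((-5*3)*(-5 + 5)) = -38 + 130*(-15*0) = -38 + 130*0 = -38 + 0 = -38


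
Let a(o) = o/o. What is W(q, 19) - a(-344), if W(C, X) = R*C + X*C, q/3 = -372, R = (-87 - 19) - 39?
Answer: 140615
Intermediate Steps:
R = -145 (R = -106 - 39 = -145)
q = -1116 (q = 3*(-372) = -1116)
a(o) = 1
W(C, X) = -145*C + C*X (W(C, X) = -145*C + X*C = -145*C + C*X)
W(q, 19) - a(-344) = -1116*(-145 + 19) - 1*1 = -1116*(-126) - 1 = 140616 - 1 = 140615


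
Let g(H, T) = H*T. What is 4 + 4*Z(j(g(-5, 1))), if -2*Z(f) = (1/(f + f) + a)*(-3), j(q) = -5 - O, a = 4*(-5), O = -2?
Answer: -117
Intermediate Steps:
a = -20
j(q) = -3 (j(q) = -5 - 1*(-2) = -5 + 2 = -3)
Z(f) = -30 + 3/(4*f) (Z(f) = -(1/(f + f) - 20)*(-3)/2 = -(1/(2*f) - 20)*(-3)/2 = -(-20 + 1/(2*f))*(-3)/2 = -(60 - 3/(2*f))/2 = -30 + 3/(4*f))
4 + 4*Z(j(g(-5, 1))) = 4 + 4*(-30 + (3/4)/(-3)) = 4 + 4*(-30 + (3/4)*(-1/3)) = 4 + 4*(-30 - 1/4) = 4 + 4*(-121/4) = 4 - 121 = -117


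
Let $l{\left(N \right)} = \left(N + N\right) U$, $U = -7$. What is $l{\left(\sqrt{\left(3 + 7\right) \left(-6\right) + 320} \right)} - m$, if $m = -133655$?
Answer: $133655 - 28 \sqrt{65} \approx 1.3343 \cdot 10^{5}$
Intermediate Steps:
$l{\left(N \right)} = - 14 N$ ($l{\left(N \right)} = \left(N + N\right) \left(-7\right) = 2 N \left(-7\right) = - 14 N$)
$l{\left(\sqrt{\left(3 + 7\right) \left(-6\right) + 320} \right)} - m = - 14 \sqrt{\left(3 + 7\right) \left(-6\right) + 320} - -133655 = - 14 \sqrt{10 \left(-6\right) + 320} + 133655 = - 14 \sqrt{-60 + 320} + 133655 = - 14 \sqrt{260} + 133655 = - 14 \cdot 2 \sqrt{65} + 133655 = - 28 \sqrt{65} + 133655 = 133655 - 28 \sqrt{65}$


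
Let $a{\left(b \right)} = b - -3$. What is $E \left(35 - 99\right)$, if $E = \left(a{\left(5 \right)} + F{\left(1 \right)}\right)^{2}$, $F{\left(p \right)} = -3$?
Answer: $-1600$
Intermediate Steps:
$a{\left(b \right)} = 3 + b$ ($a{\left(b \right)} = b + 3 = 3 + b$)
$E = 25$ ($E = \left(\left(3 + 5\right) - 3\right)^{2} = \left(8 - 3\right)^{2} = 5^{2} = 25$)
$E \left(35 - 99\right) = 25 \left(35 - 99\right) = 25 \left(-64\right) = -1600$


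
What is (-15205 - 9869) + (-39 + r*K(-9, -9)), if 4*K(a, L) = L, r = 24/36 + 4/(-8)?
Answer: -200907/8 ≈ -25113.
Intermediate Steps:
r = ⅙ (r = 24*(1/36) + 4*(-⅛) = ⅔ - ½ = ⅙ ≈ 0.16667)
K(a, L) = L/4
(-15205 - 9869) + (-39 + r*K(-9, -9)) = (-15205 - 9869) + (-39 + ((¼)*(-9))/6) = -25074 + (-39 + (⅙)*(-9/4)) = -25074 + (-39 - 3/8) = -25074 - 315/8 = -200907/8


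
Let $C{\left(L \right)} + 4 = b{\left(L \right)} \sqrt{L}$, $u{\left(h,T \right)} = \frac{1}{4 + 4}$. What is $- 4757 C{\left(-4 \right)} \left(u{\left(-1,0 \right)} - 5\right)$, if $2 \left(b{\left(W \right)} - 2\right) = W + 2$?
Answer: $- \frac{185523}{2} + \frac{185523 i}{4} \approx -92762.0 + 46381.0 i$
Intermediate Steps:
$u{\left(h,T \right)} = \frac{1}{8}$
$b{\left(W \right)} = 3 + \frac{W}{2}$ ($b{\left(W \right)} = 2 + \frac{W + 2}{2} = 2 + \frac{2 + W}{2} = 2 + \left(1 + \frac{W}{2}\right) = 3 + \frac{W}{2}$)
$C{\left(L \right)} = -4 + \sqrt{L} \left(3 + \frac{L}{2}\right)$ ($C{\left(L \right)} = -4 + \left(3 + \frac{L}{2}\right) \sqrt{L} = -4 + \sqrt{L} \left(3 + \frac{L}{2}\right)$)
$- 4757 C{\left(-4 \right)} \left(u{\left(-1,0 \right)} - 5\right) = - 4757 \left(-4 + \frac{\sqrt{-4} \left(6 - 4\right)}{2}\right) \left(\frac{1}{8} - 5\right) = - 4757 \left(-4 + \frac{1}{2} \cdot 2 i 2\right) \left(- \frac{39}{8}\right) = - 4757 \left(-4 + 2 i\right) \left(- \frac{39}{8}\right) = - 4757 \left(\frac{39}{2} - \frac{39 i}{4}\right) = - \frac{185523}{2} + \frac{185523 i}{4}$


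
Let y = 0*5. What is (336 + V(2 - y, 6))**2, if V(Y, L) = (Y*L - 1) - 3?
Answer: 118336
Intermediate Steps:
y = 0
V(Y, L) = -4 + L*Y (V(Y, L) = (L*Y - 1) - 3 = (-1 + L*Y) - 3 = -4 + L*Y)
(336 + V(2 - y, 6))**2 = (336 + (-4 + 6*(2 - 1*0)))**2 = (336 + (-4 + 6*(2 + 0)))**2 = (336 + (-4 + 6*2))**2 = (336 + (-4 + 12))**2 = (336 + 8)**2 = 344**2 = 118336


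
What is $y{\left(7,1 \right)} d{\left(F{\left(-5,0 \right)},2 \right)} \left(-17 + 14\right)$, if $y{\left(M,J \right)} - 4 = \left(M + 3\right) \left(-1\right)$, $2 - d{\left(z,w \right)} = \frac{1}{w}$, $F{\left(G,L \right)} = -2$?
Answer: $27$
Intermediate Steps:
$d{\left(z,w \right)} = 2 - \frac{1}{w}$
$y{\left(M,J \right)} = 1 - M$ ($y{\left(M,J \right)} = 4 + \left(M + 3\right) \left(-1\right) = 4 + \left(3 + M\right) \left(-1\right) = 4 - \left(3 + M\right) = 1 - M$)
$y{\left(7,1 \right)} d{\left(F{\left(-5,0 \right)},2 \right)} \left(-17 + 14\right) = \left(1 - 7\right) \left(2 - \frac{1}{2}\right) \left(-17 + 14\right) = \left(1 - 7\right) \left(2 - \frac{1}{2}\right) \left(-3\right) = - 6 \left(2 - \frac{1}{2}\right) \left(-3\right) = \left(-6\right) \frac{3}{2} \left(-3\right) = \left(-9\right) \left(-3\right) = 27$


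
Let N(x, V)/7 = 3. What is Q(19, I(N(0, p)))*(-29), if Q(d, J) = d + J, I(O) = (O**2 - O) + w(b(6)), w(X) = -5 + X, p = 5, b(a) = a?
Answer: -12760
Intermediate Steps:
N(x, V) = 21 (N(x, V) = 7*3 = 21)
I(O) = 1 + O**2 - O (I(O) = (O**2 - O) + (-5 + 6) = (O**2 - O) + 1 = 1 + O**2 - O)
Q(d, J) = J + d
Q(19, I(N(0, p)))*(-29) = ((1 + 21**2 - 1*21) + 19)*(-29) = ((1 + 441 - 21) + 19)*(-29) = (421 + 19)*(-29) = 440*(-29) = -12760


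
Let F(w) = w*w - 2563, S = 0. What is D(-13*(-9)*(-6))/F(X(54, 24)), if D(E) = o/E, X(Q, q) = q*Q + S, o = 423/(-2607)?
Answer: 47/341022019338 ≈ 1.3782e-10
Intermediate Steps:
o = -141/869 (o = 423*(-1/2607) = -141/869 ≈ -0.16226)
X(Q, q) = Q*q (X(Q, q) = q*Q + 0 = Q*q + 0 = Q*q)
F(w) = -2563 + w**2 (F(w) = w**2 - 2563 = -2563 + w**2)
D(E) = -141/(869*E)
D(-13*(-9)*(-6))/F(X(54, 24)) = (-141/(869*(-13*(-9)*(-6))))/(-2563 + (54*24)**2) = (-141/(869*(117*(-6))))/(-2563 + 1296**2) = (-141/869/(-702))/(-2563 + 1679616) = -141/869*(-1/702)/1677053 = (47/203346)*(1/1677053) = 47/341022019338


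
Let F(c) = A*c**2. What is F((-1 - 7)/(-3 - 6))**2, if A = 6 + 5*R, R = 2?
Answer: 1048576/6561 ≈ 159.82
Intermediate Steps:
A = 16 (A = 6 + 5*2 = 6 + 10 = 16)
F(c) = 16*c**2
F((-1 - 7)/(-3 - 6))**2 = (16*((-1 - 7)/(-3 - 6))**2)**2 = (16*(-8/(-9))**2)**2 = (16*(-8*(-1/9))**2)**2 = (16*(8/9)**2)**2 = (16*(64/81))**2 = (1024/81)**2 = 1048576/6561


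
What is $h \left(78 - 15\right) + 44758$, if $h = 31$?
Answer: $46711$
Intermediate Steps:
$h \left(78 - 15\right) + 44758 = 31 \left(78 - 15\right) + 44758 = 31 \cdot 63 + 44758 = 1953 + 44758 = 46711$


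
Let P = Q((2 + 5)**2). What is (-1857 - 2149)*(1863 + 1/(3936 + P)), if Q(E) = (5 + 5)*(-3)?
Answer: -14575588637/1953 ≈ -7.4632e+6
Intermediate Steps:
Q(E) = -30 (Q(E) = 10*(-3) = -30)
P = -30
(-1857 - 2149)*(1863 + 1/(3936 + P)) = (-1857 - 2149)*(1863 + 1/(3936 - 30)) = -4006*(1863 + 1/3906) = -4006*7276879/3906 = -14575588637/1953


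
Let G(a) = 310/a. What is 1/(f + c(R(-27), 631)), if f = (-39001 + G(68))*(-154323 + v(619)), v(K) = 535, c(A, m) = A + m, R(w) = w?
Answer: 17/101952150094 ≈ 1.6674e-10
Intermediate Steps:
f = 101952139826/17 (f = (-39001 + 310/68)*(-154323 + 535) = (-39001 + 310*(1/68))*(-153788) = (-39001 + 155/34)*(-153788) = -1325879/34*(-153788) = 101952139826/17 ≈ 5.9972e+9)
1/(f + c(R(-27), 631)) = 1/(101952139826/17 + (-27 + 631)) = 1/(101952139826/17 + 604) = 1/(101952150094/17) = 17/101952150094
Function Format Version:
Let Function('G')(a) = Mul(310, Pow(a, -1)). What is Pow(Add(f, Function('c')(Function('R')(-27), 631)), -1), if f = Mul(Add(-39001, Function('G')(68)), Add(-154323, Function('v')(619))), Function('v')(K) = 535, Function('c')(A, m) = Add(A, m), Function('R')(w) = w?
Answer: Rational(17, 101952150094) ≈ 1.6674e-10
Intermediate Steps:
f = Rational(101952139826, 17) (f = Mul(Add(-39001, Mul(310, Pow(68, -1))), Add(-154323, 535)) = Mul(Add(-39001, Mul(310, Rational(1, 68))), -153788) = Mul(Add(-39001, Rational(155, 34)), -153788) = Mul(Rational(-1325879, 34), -153788) = Rational(101952139826, 17) ≈ 5.9972e+9)
Pow(Add(f, Function('c')(Function('R')(-27), 631)), -1) = Pow(Add(Rational(101952139826, 17), Add(-27, 631)), -1) = Pow(Add(Rational(101952139826, 17), 604), -1) = Pow(Rational(101952150094, 17), -1) = Rational(17, 101952150094)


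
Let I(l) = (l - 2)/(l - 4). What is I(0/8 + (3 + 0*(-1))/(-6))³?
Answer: 125/729 ≈ 0.17147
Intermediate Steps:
I(l) = (-2 + l)/(-4 + l)
I(0/8 + (3 + 0*(-1))/(-6))³ = ((-2 + (0/8 + (3 + 0*(-1))/(-6)))/(-4 + (0/8 + (3 + 0*(-1))/(-6))))³ = ((-2 + (0*(⅛) + (3 + 0)*(-⅙)))/(-4 + (0*(⅛) + (3 + 0)*(-⅙))))³ = ((-2 + (0 + 3*(-⅙)))/(-4 + (0 + 3*(-⅙))))³ = ((-2 + (0 - ½))/(-4 + (0 - ½)))³ = ((-2 - ½)/(-4 - ½))³ = (-5/2/(-9/2))³ = (-2/9*(-5/2))³ = (5/9)³ = 125/729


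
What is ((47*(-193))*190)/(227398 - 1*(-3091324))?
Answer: -861745/1659361 ≈ -0.51932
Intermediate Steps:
((47*(-193))*190)/(227398 - 1*(-3091324)) = (-9071*190)/(227398 + 3091324) = -1723490/3318722 = -1723490*1/3318722 = -861745/1659361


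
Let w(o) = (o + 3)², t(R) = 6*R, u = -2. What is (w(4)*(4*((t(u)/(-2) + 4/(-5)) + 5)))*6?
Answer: 59976/5 ≈ 11995.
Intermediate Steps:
w(o) = (3 + o)²
(w(4)*(4*((t(u)/(-2) + 4/(-5)) + 5)))*6 = ((3 + 4)²*(4*(((6*(-2))/(-2) + 4/(-5)) + 5)))*6 = (7²*(4*((-12*(-½) + 4*(-⅕)) + 5)))*6 = (49*(4*((6 - ⅘) + 5)))*6 = (49*(4*(26/5 + 5)))*6 = (49*(4*(51/5)))*6 = (49*(204/5))*6 = (9996/5)*6 = 59976/5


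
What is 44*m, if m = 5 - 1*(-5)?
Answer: 440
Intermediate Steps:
m = 10 (m = 5 + 5 = 10)
44*m = 44*10 = 440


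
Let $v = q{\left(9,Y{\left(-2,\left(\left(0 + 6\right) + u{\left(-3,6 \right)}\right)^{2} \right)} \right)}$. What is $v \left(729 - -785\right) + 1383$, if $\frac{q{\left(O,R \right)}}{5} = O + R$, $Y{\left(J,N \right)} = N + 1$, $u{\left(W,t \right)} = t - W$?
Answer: $1780333$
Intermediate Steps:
$Y{\left(J,N \right)} = 1 + N$
$q{\left(O,R \right)} = 5 O + 5 R$ ($q{\left(O,R \right)} = 5 \left(O + R\right) = 5 O + 5 R$)
$v = 1175$ ($v = 5 \cdot 9 + 5 \left(1 + \left(\left(0 + 6\right) + \left(6 - -3\right)\right)^{2}\right) = 45 + 5 \left(1 + \left(6 + \left(6 + 3\right)\right)^{2}\right) = 45 + 5 \left(1 + \left(6 + 9\right)^{2}\right) = 45 + 5 \left(1 + 15^{2}\right) = 45 + 5 \left(1 + 225\right) = 45 + 5 \cdot 226 = 45 + 1130 = 1175$)
$v \left(729 - -785\right) + 1383 = 1175 \left(729 - -785\right) + 1383 = 1175 \left(729 + 785\right) + 1383 = 1175 \cdot 1514 + 1383 = 1778950 + 1383 = 1780333$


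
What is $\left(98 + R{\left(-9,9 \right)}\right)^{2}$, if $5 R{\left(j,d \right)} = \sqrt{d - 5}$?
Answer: $\frac{242064}{25} \approx 9682.6$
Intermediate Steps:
$R{\left(j,d \right)} = \frac{\sqrt{-5 + d}}{5}$ ($R{\left(j,d \right)} = \frac{\sqrt{d - 5}}{5} = \frac{\sqrt{-5 + d}}{5}$)
$\left(98 + R{\left(-9,9 \right)}\right)^{2} = \left(98 + \frac{\sqrt{-5 + 9}}{5}\right)^{2} = \left(98 + \frac{\sqrt{4}}{5}\right)^{2} = \left(98 + \frac{1}{5} \cdot 2\right)^{2} = \left(98 + \frac{2}{5}\right)^{2} = \left(\frac{492}{5}\right)^{2} = \frac{242064}{25}$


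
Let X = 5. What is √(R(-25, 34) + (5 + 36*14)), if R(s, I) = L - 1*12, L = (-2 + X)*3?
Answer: √506 ≈ 22.494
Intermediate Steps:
L = 9 (L = (-2 + 5)*3 = 3*3 = 9)
R(s, I) = -3 (R(s, I) = 9 - 1*12 = 9 - 12 = -3)
√(R(-25, 34) + (5 + 36*14)) = √(-3 + (5 + 36*14)) = √(-3 + (5 + 504)) = √(-3 + 509) = √506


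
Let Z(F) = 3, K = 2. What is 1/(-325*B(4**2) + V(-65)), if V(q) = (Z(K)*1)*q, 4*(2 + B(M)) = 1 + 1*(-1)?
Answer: 1/455 ≈ 0.0021978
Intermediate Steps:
B(M) = -2 (B(M) = -2 + (1 + 1*(-1))/4 = -2 + (1 - 1)/4 = -2 + (1/4)*0 = -2 + 0 = -2)
V(q) = 3*q (V(q) = (3*1)*q = 3*q)
1/(-325*B(4**2) + V(-65)) = 1/(-325*(-2) + 3*(-65)) = 1/(650 - 195) = 1/455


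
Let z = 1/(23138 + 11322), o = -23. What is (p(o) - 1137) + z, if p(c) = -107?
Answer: -42868239/34460 ≈ -1244.0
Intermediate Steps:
z = 1/34460 ≈ 2.9019e-5
(p(o) - 1137) + z = (-107 - 1137) + 1/34460 = -1244 + 1/34460 = -42868239/34460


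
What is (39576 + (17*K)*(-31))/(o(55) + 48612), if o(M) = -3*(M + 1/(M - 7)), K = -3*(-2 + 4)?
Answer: 683808/775151 ≈ 0.88216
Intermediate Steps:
K = -6 (K = -3*2 = -6)
o(M) = -3*M - 3/(-7 + M) (o(M) = -3*(M + 1/(-7 + M)) = -3*M - 3/(-7 + M))
(39576 + (17*K)*(-31))/(o(55) + 48612) = (39576 + (17*(-6))*(-31))/(3*(-1 - 1*55² + 7*55)/(-7 + 55) + 48612) = (39576 - 102*(-31))/(3*(-1 - 1*3025 + 385)/48 + 48612) = (39576 + 3162)/(3*(1/48)*(-1 - 3025 + 385) + 48612) = 42738/(3*(1/48)*(-2641) + 48612) = 42738/(-2641/16 + 48612) = 42738/(775151/16) = 42738*(16/775151) = 683808/775151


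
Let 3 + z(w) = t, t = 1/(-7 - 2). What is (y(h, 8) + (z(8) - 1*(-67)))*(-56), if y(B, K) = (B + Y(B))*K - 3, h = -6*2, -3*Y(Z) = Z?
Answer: 1568/9 ≈ 174.22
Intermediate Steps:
Y(Z) = -Z/3
h = -12
y(B, K) = -3 + 2*B*K/3 (y(B, K) = (B - B/3)*K - 3 = (2*B/3)*K - 3 = 2*B*K/3 - 3 = -3 + 2*B*K/3)
t = -⅑ (t = 1/(-9) = -⅑ ≈ -0.11111)
z(w) = -28/9 (z(w) = -3 - ⅑ = -28/9)
(y(h, 8) + (z(8) - 1*(-67)))*(-56) = ((-3 + (⅔)*(-12)*8) + (-28/9 - 1*(-67)))*(-56) = ((-3 - 64) + (-28/9 + 67))*(-56) = (-67 + 575/9)*(-56) = -28/9*(-56) = 1568/9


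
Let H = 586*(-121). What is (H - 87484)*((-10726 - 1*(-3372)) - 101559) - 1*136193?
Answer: 17250593877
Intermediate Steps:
H = -70906
(H - 87484)*((-10726 - 1*(-3372)) - 101559) - 1*136193 = (-70906 - 87484)*((-10726 - 1*(-3372)) - 101559) - 1*136193 = -158390*((-10726 + 3372) - 101559) - 136193 = -158390*(-7354 - 101559) - 136193 = -158390*(-108913) - 136193 = 17250730070 - 136193 = 17250593877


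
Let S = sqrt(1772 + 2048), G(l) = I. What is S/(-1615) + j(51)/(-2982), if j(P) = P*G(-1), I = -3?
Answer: 51/994 - 2*sqrt(955)/1615 ≈ 0.013038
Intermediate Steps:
G(l) = -3
S = 2*sqrt(955) (S = sqrt(3820) = 2*sqrt(955) ≈ 61.806)
j(P) = -3*P (j(P) = P*(-3) = -3*P)
S/(-1615) + j(51)/(-2982) = (2*sqrt(955))/(-1615) - 3*51/(-2982) = (2*sqrt(955))*(-1/1615) - 153*(-1/2982) = -2*sqrt(955)/1615 + 51/994 = 51/994 - 2*sqrt(955)/1615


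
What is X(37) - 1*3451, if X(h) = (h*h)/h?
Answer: -3414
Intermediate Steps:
X(h) = h (X(h) = h**2/h = h)
X(37) - 1*3451 = 37 - 1*3451 = 37 - 3451 = -3414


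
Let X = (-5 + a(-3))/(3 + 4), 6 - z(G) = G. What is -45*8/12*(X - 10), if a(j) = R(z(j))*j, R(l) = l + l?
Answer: 3870/7 ≈ 552.86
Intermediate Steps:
z(G) = 6 - G
R(l) = 2*l
a(j) = j*(12 - 2*j) (a(j) = (2*(6 - j))*j = (12 - 2*j)*j = j*(12 - 2*j))
X = -59/7 (X = (-5 + 2*(-3)*(6 - 1*(-3)))/(3 + 4) = (-5 + 2*(-3)*(6 + 3))/7 = (-5 + 2*(-3)*9)*(1/7) = (-5 - 54)*(1/7) = -59*1/7 = -59/7 ≈ -8.4286)
-45*8/12*(X - 10) = -45*8/12*(-59/7 - 10) = -45*8*(1/12)*(-129)/7 = -30*(-129)/7 = -45*(-86/7) = 3870/7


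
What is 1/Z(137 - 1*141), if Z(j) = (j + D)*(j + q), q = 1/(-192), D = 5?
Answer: -192/769 ≈ -0.24967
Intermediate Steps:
q = -1/192 ≈ -0.0052083
Z(j) = (5 + j)*(-1/192 + j) (Z(j) = (j + 5)*(j - 1/192) = (5 + j)*(-1/192 + j))
1/Z(137 - 1*141) = 1/(-5/192 + (137 - 1*141)**2 + 959*(137 - 1*141)/192) = 1/(-5/192 + (137 - 141)**2 + 959*(137 - 141)/192) = 1/(-5/192 + (-4)**2 + (959/192)*(-4)) = 1/(-5/192 + 16 - 959/48) = 1/(-769/192) = -192/769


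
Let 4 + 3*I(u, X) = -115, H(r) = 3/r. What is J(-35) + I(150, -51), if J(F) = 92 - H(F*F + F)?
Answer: 186821/3570 ≈ 52.331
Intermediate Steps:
I(u, X) = -119/3 (I(u, X) = -4/3 + (1/3)*(-115) = -4/3 - 115/3 = -119/3)
J(F) = 92 - 3/(F + F**2) (J(F) = 92 - 3/(F*F + F) = 92 - 3/(F**2 + F) = 92 - 3/(F + F**2))
J(-35) + I(150, -51) = (92 - 3/(-35*(1 - 35))) - 119/3 = (92 - 3*(-1/35)/(-34)) - 119/3 = (92 - 3*(-1/35)*(-1/34)) - 119/3 = (92 - 3/1190) - 119/3 = 109477/1190 - 119/3 = 186821/3570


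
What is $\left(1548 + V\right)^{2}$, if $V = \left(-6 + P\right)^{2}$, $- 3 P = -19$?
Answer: $\frac{194128489}{81} \approx 2.3966 \cdot 10^{6}$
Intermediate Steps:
$P = \frac{19}{3}$ ($P = \left(- \frac{1}{3}\right) \left(-19\right) = \frac{19}{3} \approx 6.3333$)
$V = \frac{1}{9}$ ($V = \left(-6 + \frac{19}{3}\right)^{2} = \left(\frac{1}{3}\right)^{2} = \frac{1}{9} \approx 0.11111$)
$\left(1548 + V\right)^{2} = \left(1548 + \frac{1}{9}\right)^{2} = \left(\frac{13933}{9}\right)^{2} = \frac{194128489}{81}$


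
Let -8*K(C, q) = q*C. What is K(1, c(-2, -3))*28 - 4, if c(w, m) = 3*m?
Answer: 55/2 ≈ 27.500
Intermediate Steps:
K(C, q) = -C*q/8 (K(C, q) = -q*C/8 = -C*q/8)
K(1, c(-2, -3))*28 - 4 = -⅛*1*3*(-3)*28 - 4 = -⅛*1*(-9)*28 - 4 = (9/8)*28 - 4 = 63/2 - 4 = 55/2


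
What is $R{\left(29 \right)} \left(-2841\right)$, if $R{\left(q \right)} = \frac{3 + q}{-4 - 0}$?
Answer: $22728$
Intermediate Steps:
$R{\left(q \right)} = - \frac{3}{4} - \frac{q}{4}$ ($R{\left(q \right)} = \frac{3 + q}{-4 + \left(-4 + 4\right)} = \frac{3 + q}{-4 + 0} = \frac{3 + q}{-4} = \left(3 + q\right) \left(- \frac{1}{4}\right) = - \frac{3}{4} - \frac{q}{4}$)
$R{\left(29 \right)} \left(-2841\right) = \left(- \frac{3}{4} - \frac{29}{4}\right) \left(-2841\right) = \left(-8\right) \left(-2841\right) = 22728$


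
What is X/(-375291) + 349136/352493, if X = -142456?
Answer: 181242341384/132287450463 ≈ 1.3701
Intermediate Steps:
X/(-375291) + 349136/352493 = -142456/(-375291) + 349136/352493 = -142456*(-1/375291) + 349136*(1/352493) = 142456/375291 + 349136/352493 = 181242341384/132287450463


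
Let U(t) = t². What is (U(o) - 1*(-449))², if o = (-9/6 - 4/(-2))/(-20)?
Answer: 516099996801/2560000 ≈ 2.0160e+5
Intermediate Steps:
o = -1/40 (o = (-9*⅙ - 4*(-½))*(-1/20) = (-3/2 + 2)*(-1/20) = (½)*(-1/20) = -1/40 ≈ -0.025000)
(U(o) - 1*(-449))² = ((-1/40)² - 1*(-449))² = (1/1600 + 449)² = (718401/1600)² = 516099996801/2560000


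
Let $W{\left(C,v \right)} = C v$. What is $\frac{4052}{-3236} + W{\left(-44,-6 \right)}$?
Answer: $\frac{212563}{809} \approx 262.75$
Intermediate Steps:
$\frac{4052}{-3236} + W{\left(-44,-6 \right)} = \frac{4052}{-3236} - -264 = 4052 \left(- \frac{1}{3236}\right) + 264 = - \frac{1013}{809} + 264 = \frac{212563}{809}$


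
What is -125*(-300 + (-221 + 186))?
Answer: 41875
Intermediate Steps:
-125*(-300 + (-221 + 186)) = -125*(-300 - 35) = -125*(-335) = 41875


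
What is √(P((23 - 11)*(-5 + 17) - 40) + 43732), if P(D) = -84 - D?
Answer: 2*√10886 ≈ 208.67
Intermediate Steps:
√(P((23 - 11)*(-5 + 17) - 40) + 43732) = √((-84 - ((23 - 11)*(-5 + 17) - 40)) + 43732) = √((-84 - (12*12 - 40)) + 43732) = √((-84 - (144 - 40)) + 43732) = √((-84 - 1*104) + 43732) = √((-84 - 104) + 43732) = √(-188 + 43732) = √43544 = 2*√10886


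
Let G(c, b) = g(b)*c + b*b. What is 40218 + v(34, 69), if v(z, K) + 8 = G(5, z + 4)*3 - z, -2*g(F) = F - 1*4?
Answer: 44253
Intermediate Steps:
g(F) = 2 - F/2 (g(F) = -(F - 1*4)/2 = -(F - 4)/2 = -(-4 + F)/2 = 2 - F/2)
G(c, b) = b**2 + c*(2 - b/2) (G(c, b) = (2 - b/2)*c + b*b = c*(2 - b/2) + b**2 = b**2 + c*(2 - b/2))
v(z, K) = -8 + 3*(4 + z)**2 - 17*z/2 (v(z, K) = -8 + (((z + 4)**2 - 1/2*5*(-4 + (z + 4)))*3 - z) = -8 + (((4 + z)**2 - 1/2*5*(-4 + (4 + z)))*3 - z) = -8 + (((4 + z)**2 - 1/2*5*z)*3 - z) = -8 + (((4 + z)**2 - 5*z/2)*3 - z) = -8 + ((3*(4 + z)**2 - 15*z/2) - z) = -8 + (3*(4 + z)**2 - 17*z/2) = -8 + 3*(4 + z)**2 - 17*z/2)
40218 + v(34, 69) = 40218 + (40 + 3*34**2 + (31/2)*34) = 40218 + (40 + 3*1156 + 527) = 40218 + (40 + 3468 + 527) = 40218 + 4035 = 44253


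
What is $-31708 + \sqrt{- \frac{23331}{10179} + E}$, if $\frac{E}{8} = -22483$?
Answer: $-31708 + \frac{i \sqrt{230077946033}}{1131} \approx -31708.0 + 424.11 i$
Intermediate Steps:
$E = -179864$ ($E = 8 \left(-22483\right) = -179864$)
$-31708 + \sqrt{- \frac{23331}{10179} + E} = -31708 + \sqrt{- \frac{23331}{10179} - 179864} = -31708 + \sqrt{\left(-23331\right) \frac{1}{10179} - 179864} = -31708 + \sqrt{- \frac{7777}{3393} - 179864} = -31708 + \sqrt{- \frac{610286329}{3393}} = -31708 + \frac{i \sqrt{230077946033}}{1131}$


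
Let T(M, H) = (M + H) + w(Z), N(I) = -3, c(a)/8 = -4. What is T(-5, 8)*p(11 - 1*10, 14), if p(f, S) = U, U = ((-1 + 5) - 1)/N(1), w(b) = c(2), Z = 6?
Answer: 29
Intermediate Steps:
c(a) = -32 (c(a) = 8*(-4) = -32)
w(b) = -32
T(M, H) = -32 + H + M (T(M, H) = (M + H) - 32 = (H + M) - 32 = -32 + H + M)
U = -1 (U = ((-1 + 5) - 1)/(-3) = (4 - 1)*(-⅓) = 3*(-⅓) = -1)
p(f, S) = -1
T(-5, 8)*p(11 - 1*10, 14) = (-32 + 8 - 5)*(-1) = -29*(-1) = 29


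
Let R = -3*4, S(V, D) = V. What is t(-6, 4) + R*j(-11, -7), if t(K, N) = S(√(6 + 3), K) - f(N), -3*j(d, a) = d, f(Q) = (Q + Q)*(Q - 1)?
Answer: -65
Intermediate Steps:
f(Q) = 2*Q*(-1 + Q) (f(Q) = (2*Q)*(-1 + Q) = 2*Q*(-1 + Q))
j(d, a) = -d/3
R = -12
t(K, N) = 3 - 2*N*(-1 + N) (t(K, N) = √(6 + 3) - 2*N*(-1 + N) = √9 - 2*N*(-1 + N) = 3 - 2*N*(-1 + N))
t(-6, 4) + R*j(-11, -7) = (3 - 2*4*(-1 + 4)) - (-4)*(-11) = (3 - 2*4*3) - 12*11/3 = (3 - 24) - 44 = -21 - 44 = -65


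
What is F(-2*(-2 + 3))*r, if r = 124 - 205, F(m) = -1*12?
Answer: 972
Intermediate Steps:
F(m) = -12
r = -81
F(-2*(-2 + 3))*r = -12*(-81) = 972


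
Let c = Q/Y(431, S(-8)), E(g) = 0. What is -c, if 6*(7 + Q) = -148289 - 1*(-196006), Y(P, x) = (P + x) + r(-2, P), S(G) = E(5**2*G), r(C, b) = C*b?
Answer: 47675/2586 ≈ 18.436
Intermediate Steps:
S(G) = 0
Y(P, x) = x - P (Y(P, x) = (P + x) - 2*P = x - P)
Q = 47675/6 (Q = -7 + (-148289 - 1*(-196006))/6 = -7 + (-148289 + 196006)/6 = -7 + (1/6)*47717 = -7 + 47717/6 = 47675/6 ≈ 7945.8)
c = -47675/2586 (c = 47675/(6*(0 - 1*431)) = 47675/(6*(0 - 431)) = (47675/6)/(-431) = (47675/6)*(-1/431) = -47675/2586 ≈ -18.436)
-c = -1*(-47675/2586) = 47675/2586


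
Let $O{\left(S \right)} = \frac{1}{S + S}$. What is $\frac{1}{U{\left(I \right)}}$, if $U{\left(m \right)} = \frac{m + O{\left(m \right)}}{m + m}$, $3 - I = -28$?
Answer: $\frac{3844}{1923} \approx 1.999$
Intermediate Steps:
$I = 31$ ($I = 3 - -28 = 3 + 28 = 31$)
$O{\left(S \right)} = \frac{1}{2 S}$
$U{\left(m \right)} = \frac{m + \frac{1}{2 m}}{2 m}$ ($U{\left(m \right)} = \frac{m + \frac{1}{2 m}}{m + m} = \frac{m + \frac{1}{2 m}}{2 m}$)
$\frac{1}{U{\left(I \right)}} = \frac{1}{\frac{1}{2} + \frac{1}{4 \cdot 961}} = \frac{1}{\frac{1}{2} + \frac{1}{4} \cdot \frac{1}{961}} = \frac{1}{\frac{1}{2} + \frac{1}{3844}} = \frac{1}{\frac{1923}{3844}} = \frac{3844}{1923}$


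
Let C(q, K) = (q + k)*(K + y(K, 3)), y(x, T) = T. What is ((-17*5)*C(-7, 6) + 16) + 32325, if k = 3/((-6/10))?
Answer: 41521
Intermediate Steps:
k = -5 (k = 3/((-6*1/10)) = 3/(-3/5) = 3*(-5/3) = -5)
C(q, K) = (-5 + q)*(3 + K) (C(q, K) = (q - 5)*(K + 3) = (-5 + q)*(3 + K))
((-17*5)*C(-7, 6) + 16) + 32325 = ((-17*5)*(-15 - 5*6 + 3*(-7) + 6*(-7)) + 16) + 32325 = (-85*(-15 - 30 - 21 - 42) + 16) + 32325 = (-85*(-108) + 16) + 32325 = (9180 + 16) + 32325 = 9196 + 32325 = 41521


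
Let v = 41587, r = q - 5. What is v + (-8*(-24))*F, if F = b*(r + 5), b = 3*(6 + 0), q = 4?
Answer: 55411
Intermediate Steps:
b = 18 (b = 3*6 = 18)
r = -1 (r = 4 - 5 = -1)
F = 72 (F = 18*(-1 + 5) = 18*4 = 72)
v + (-8*(-24))*F = 41587 - 8*(-24)*72 = 41587 + 192*72 = 41587 + 13824 = 55411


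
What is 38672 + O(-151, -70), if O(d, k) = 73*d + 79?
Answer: 27728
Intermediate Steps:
O(d, k) = 79 + 73*d
38672 + O(-151, -70) = 38672 + (79 + 73*(-151)) = 38672 + (79 - 11023) = 38672 - 10944 = 27728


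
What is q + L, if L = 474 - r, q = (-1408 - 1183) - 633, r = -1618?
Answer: -1132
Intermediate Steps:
q = -3224 (q = -2591 - 633 = -3224)
L = 2092 (L = 474 - 1*(-1618) = 474 + 1618 = 2092)
q + L = -3224 + 2092 = -1132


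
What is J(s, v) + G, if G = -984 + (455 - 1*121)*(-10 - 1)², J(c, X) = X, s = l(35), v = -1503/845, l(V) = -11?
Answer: 33316847/845 ≈ 39428.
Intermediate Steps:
v = -1503/845 (v = -1503*1/845 = -1503/845 ≈ -1.7787)
s = -11
G = 39430 (G = -984 + (455 - 121)*(-11)² = -984 + 334*121 = -984 + 40414 = 39430)
J(s, v) + G = -1503/845 + 39430 = 33316847/845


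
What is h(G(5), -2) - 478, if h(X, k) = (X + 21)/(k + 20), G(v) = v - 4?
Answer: -4291/9 ≈ -476.78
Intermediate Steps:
G(v) = -4 + v
h(X, k) = (21 + X)/(20 + k)
h(G(5), -2) - 478 = (21 + (-4 + 5))/(20 - 2) - 478 = (21 + 1)/18 - 478 = (1/18)*22 - 478 = 11/9 - 478 = -4291/9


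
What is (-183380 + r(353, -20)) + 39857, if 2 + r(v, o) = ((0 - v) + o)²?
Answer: -4396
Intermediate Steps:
r(v, o) = -2 + (o - v)² (r(v, o) = -2 + ((0 - v) + o)² = -2 + (-v + o)² = -2 + (o - v)²)
(-183380 + r(353, -20)) + 39857 = (-183380 + (-2 + (-20 - 1*353)²)) + 39857 = (-183380 + (-2 + (-20 - 353)²)) + 39857 = (-183380 + (-2 + (-373)²)) + 39857 = (-183380 + (-2 + 139129)) + 39857 = (-183380 + 139127) + 39857 = -44253 + 39857 = -4396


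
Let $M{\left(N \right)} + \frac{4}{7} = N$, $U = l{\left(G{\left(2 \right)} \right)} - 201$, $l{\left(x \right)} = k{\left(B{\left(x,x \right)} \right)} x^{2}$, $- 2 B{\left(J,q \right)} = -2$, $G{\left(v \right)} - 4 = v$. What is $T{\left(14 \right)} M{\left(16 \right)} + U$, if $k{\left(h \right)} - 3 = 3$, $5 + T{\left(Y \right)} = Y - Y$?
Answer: $- \frac{435}{7} \approx -62.143$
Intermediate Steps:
$G{\left(v \right)} = 4 + v$
$T{\left(Y \right)} = -5$ ($T{\left(Y \right)} = -5 + \left(Y - Y\right) = -5 + 0 = -5$)
$B{\left(J,q \right)} = 1$ ($B{\left(J,q \right)} = \left(- \frac{1}{2}\right) \left(-2\right) = 1$)
$k{\left(h \right)} = 6$ ($k{\left(h \right)} = 3 + 3 = 6$)
$l{\left(x \right)} = 6 x^{2}$
$U = 15$ ($U = 6 \left(4 + 2\right)^{2} - 201 = 6 \cdot 6^{2} - 201 = 6 \cdot 36 - 201 = 216 - 201 = 15$)
$M{\left(N \right)} = - \frac{4}{7} + N$
$T{\left(14 \right)} M{\left(16 \right)} + U = - 5 \left(- \frac{4}{7} + 16\right) + 15 = \left(-5\right) \frac{108}{7} + 15 = - \frac{540}{7} + 15 = - \frac{435}{7}$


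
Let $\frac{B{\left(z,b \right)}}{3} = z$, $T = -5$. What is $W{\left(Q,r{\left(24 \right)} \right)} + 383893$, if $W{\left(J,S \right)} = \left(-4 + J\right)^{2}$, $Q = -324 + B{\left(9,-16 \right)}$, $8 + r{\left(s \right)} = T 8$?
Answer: $474494$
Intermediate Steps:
$B{\left(z,b \right)} = 3 z$
$r{\left(s \right)} = -48$ ($r{\left(s \right)} = -8 - 40 = -48$)
$Q = -297$ ($Q = -324 + 3 \cdot 9 = -324 + 27 = -297$)
$W{\left(Q,r{\left(24 \right)} \right)} + 383893 = \left(-4 - 297\right)^{2} + 383893 = \left(-301\right)^{2} + 383893 = 90601 + 383893 = 474494$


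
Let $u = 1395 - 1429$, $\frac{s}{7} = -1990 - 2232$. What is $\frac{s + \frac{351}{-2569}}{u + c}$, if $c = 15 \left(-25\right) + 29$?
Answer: $\frac{75924577}{976220} \approx 77.774$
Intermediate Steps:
$s = -29554$ ($s = 7 \left(-1990 - 2232\right) = 7 \left(-4222\right) = -29554$)
$c = -346$ ($c = -375 + 29 = -346$)
$u = -34$
$\frac{s + \frac{351}{-2569}}{u + c} = \frac{-29554 + \frac{351}{-2569}}{-34 - 346} = \frac{-29554 + 351 \left(- \frac{1}{2569}\right)}{-380} = \left(-29554 - \frac{351}{2569}\right) \left(- \frac{1}{380}\right) = \left(- \frac{75924577}{2569}\right) \left(- \frac{1}{380}\right) = \frac{75924577}{976220}$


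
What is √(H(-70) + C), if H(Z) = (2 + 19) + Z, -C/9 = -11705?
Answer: 4*√6581 ≈ 324.49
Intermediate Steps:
C = 105345 (C = -9*(-11705) = 105345)
H(Z) = 21 + Z
√(H(-70) + C) = √((21 - 70) + 105345) = √(-49 + 105345) = √105296 = 4*√6581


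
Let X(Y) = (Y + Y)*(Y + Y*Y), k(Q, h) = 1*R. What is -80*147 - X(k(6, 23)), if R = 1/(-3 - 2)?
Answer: -1470008/125 ≈ -11760.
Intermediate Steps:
R = -1/5 (R = 1/(-5) = -1/5 ≈ -0.20000)
k(Q, h) = -1/5 (k(Q, h) = 1*(-1/5) = -1/5)
X(Y) = 2*Y*(Y + Y**2) (X(Y) = (2*Y)*(Y + Y**2) = 2*Y*(Y + Y**2))
-80*147 - X(k(6, 23)) = -80*147 - 2*(-1/5)**2*(1 - 1/5) = -11760 - 2*4/(25*5) = -11760 - 1*8/125 = -11760 - 8/125 = -1470008/125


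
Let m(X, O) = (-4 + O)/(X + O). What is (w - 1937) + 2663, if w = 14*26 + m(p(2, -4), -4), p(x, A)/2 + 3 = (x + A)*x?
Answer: 9814/9 ≈ 1090.4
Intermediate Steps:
p(x, A) = -6 + 2*x*(A + x) (p(x, A) = -6 + 2*((x + A)*x) = -6 + 2*((A + x)*x) = -6 + 2*(x*(A + x)) = -6 + 2*x*(A + x))
m(X, O) = (-4 + O)/(O + X)
w = 3280/9 (w = 14*26 + (-4 - 4)/(-4 + (-6 + 2*2² + 2*(-4)*2)) = 364 - 8/(-4 + (-6 + 2*4 - 16)) = 364 - 8/(-4 + (-6 + 8 - 16)) = 364 - 8/(-4 - 14) = 364 - 8/(-18) = 364 - 1/18*(-8) = 364 + 4/9 = 3280/9 ≈ 364.44)
(w - 1937) + 2663 = (3280/9 - 1937) + 2663 = -14153/9 + 2663 = 9814/9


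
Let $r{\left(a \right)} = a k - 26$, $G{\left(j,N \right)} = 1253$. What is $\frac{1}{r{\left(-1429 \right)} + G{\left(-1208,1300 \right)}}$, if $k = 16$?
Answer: $- \frac{1}{21637} \approx -4.6217 \cdot 10^{-5}$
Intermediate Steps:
$r{\left(a \right)} = -26 + 16 a$ ($r{\left(a \right)} = a 16 - 26 = 16 a - 26 = -26 + 16 a$)
$\frac{1}{r{\left(-1429 \right)} + G{\left(-1208,1300 \right)}} = \frac{1}{\left(-26 + 16 \left(-1429\right)\right) + 1253} = \frac{1}{\left(-26 - 22864\right) + 1253} = \frac{1}{-22890 + 1253} = \frac{1}{-21637} = - \frac{1}{21637}$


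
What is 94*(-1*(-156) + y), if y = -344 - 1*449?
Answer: -59878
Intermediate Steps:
y = -793 (y = -344 - 449 = -793)
94*(-1*(-156) + y) = 94*(-1*(-156) - 793) = 94*(156 - 793) = 94*(-637) = -59878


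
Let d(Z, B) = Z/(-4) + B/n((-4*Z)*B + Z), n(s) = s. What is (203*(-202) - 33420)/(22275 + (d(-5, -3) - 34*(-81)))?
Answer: -19350760/6507877 ≈ -2.9734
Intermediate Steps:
d(Z, B) = -Z/4 + B/(Z - 4*B*Z) (d(Z, B) = Z/(-4) + B/((-4*Z)*B + Z) = Z*(-¼) + B/(-4*B*Z + Z) = -Z/4 + B/(Z - 4*B*Z))
(203*(-202) - 33420)/(22275 + (d(-5, -3) - 34*(-81))) = (203*(-202) - 33420)/(22275 + ((-1*(-3) + (¼)*(-5)²*(1 - 4*(-3)))/((-5)*(-1 + 4*(-3))) - 34*(-81))) = (-41006 - 33420)/(22275 + (-(3 + (¼)*25*(1 + 12))/(5*(-1 - 12)) + 2754)) = -74426/(22275 + (-⅕*(3 + (¼)*25*13)/(-13) + 2754)) = -74426/(22275 + (-⅕*(-1/13)*(3 + 325/4) + 2754)) = -74426/(22275 + (-⅕*(-1/13)*337/4 + 2754)) = -74426/(22275 + (337/260 + 2754)) = -74426/(22275 + 716377/260) = -74426/6507877/260 = -74426*260/6507877 = -19350760/6507877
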